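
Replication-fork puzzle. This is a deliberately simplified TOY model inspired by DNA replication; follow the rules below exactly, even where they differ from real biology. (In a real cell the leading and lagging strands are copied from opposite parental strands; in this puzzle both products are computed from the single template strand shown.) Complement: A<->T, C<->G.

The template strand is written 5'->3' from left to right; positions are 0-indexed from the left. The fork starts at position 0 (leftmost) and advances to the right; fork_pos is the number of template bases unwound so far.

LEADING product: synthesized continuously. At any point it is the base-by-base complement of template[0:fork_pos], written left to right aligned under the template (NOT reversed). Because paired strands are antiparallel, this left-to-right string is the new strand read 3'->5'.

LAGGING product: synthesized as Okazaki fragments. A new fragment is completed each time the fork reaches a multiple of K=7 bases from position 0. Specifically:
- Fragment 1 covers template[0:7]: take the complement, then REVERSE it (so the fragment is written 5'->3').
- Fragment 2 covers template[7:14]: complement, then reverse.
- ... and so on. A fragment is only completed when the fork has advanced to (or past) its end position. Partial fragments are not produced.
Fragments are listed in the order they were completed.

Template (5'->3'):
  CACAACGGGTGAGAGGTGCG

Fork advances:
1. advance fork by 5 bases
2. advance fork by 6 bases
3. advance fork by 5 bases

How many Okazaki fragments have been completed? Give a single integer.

Step 1: advance 5 -> fork_pos = 0 + 5 = 5. Next multiple of 7 is 7 (not reached); still 0 fragment(s).
Step 2: advance 6 -> fork_pos = 5 + 6 = 11. Reached multiple(s) of 7: 7 -> fragment 1 completed (1 total).
Step 3: advance 5 -> fork_pos = 11 + 5 = 16. Reached multiple(s) of 7: 14 -> fragment 2 completed (2 total).
Check: final fork_pos = 16; the multiples of 7 that are <= 16 are 7..14 -> 16 // 7 = 2 completed fragment(s).

Answer: 2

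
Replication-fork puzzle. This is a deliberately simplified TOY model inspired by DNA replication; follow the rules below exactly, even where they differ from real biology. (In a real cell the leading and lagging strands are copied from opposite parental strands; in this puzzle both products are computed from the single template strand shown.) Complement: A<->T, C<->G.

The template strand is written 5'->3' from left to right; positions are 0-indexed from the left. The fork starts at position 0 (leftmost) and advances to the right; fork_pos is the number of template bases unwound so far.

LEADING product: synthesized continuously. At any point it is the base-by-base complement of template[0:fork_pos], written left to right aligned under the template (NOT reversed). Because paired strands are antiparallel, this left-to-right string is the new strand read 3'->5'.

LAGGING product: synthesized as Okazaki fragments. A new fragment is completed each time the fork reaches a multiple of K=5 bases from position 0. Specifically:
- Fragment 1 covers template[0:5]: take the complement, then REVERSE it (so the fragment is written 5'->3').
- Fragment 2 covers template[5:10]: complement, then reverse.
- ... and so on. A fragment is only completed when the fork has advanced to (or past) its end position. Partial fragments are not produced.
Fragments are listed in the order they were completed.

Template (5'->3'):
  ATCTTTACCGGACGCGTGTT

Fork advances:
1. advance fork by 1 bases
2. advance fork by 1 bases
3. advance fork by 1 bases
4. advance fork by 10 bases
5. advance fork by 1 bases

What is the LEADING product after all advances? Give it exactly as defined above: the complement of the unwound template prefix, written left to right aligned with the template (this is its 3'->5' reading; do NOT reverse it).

Step 1: advance 1 -> fork_pos = 0 + 1 = 1.
Step 2: advance 1 -> fork_pos = 1 + 1 = 2.
Step 3: advance 1 -> fork_pos = 2 + 1 = 3.
Step 4: advance 10 -> fork_pos = 3 + 10 = 13.
Step 5: advance 1 -> fork_pos = 13 + 1 = 14.
Unwound prefix: template[0:14] = ATCTTTACCGGACG
Complement it base by base (A<->T, C<->G), keeping left-to-right order:
  [0:5] ATCTT -> TAGAA
  [5:10] TACCG -> ATGGC
  [10:14] GACG -> CTGC
Concatenate: TAGAAATGGCCTGC (length 14; written aligned with the template, i.e. 3'->5').

Answer: TAGAAATGGCCTGC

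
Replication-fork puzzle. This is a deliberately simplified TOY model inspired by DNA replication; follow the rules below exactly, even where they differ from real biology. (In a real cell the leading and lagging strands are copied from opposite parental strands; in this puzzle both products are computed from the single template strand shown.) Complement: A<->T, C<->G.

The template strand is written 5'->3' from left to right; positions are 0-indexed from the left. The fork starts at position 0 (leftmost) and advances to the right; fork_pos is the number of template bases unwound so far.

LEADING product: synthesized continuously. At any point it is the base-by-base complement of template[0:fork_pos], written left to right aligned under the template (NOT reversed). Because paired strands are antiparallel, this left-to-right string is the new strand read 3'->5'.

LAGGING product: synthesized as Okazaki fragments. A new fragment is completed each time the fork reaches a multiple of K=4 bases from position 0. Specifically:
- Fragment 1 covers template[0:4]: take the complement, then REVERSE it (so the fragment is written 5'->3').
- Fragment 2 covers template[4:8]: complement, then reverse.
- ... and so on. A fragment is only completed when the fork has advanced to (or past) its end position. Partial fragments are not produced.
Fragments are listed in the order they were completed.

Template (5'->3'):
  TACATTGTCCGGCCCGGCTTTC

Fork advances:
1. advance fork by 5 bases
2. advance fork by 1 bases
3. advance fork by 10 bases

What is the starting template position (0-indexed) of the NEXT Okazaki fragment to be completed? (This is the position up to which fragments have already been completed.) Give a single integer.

Answer: 16

Derivation:
Step 1: advance 5 -> fork_pos = 0 + 5 = 5. Reached multiple(s) of 4: 4 -> fragment 1 completed (1 total).
Step 2: advance 1 -> fork_pos = 5 + 1 = 6. Next multiple of 4 is 8 (not reached); still 1 fragment(s).
Step 3: advance 10 -> fork_pos = 6 + 10 = 16. Reached multiple(s) of 4: 8, 12, 16 -> fragments 2-4 completed (4 total).
4 fragment(s) completed, covering template[0:16] (4 x 4 = 16). The next fragment, fragment 5, covers template[16:20], so it starts at position 16.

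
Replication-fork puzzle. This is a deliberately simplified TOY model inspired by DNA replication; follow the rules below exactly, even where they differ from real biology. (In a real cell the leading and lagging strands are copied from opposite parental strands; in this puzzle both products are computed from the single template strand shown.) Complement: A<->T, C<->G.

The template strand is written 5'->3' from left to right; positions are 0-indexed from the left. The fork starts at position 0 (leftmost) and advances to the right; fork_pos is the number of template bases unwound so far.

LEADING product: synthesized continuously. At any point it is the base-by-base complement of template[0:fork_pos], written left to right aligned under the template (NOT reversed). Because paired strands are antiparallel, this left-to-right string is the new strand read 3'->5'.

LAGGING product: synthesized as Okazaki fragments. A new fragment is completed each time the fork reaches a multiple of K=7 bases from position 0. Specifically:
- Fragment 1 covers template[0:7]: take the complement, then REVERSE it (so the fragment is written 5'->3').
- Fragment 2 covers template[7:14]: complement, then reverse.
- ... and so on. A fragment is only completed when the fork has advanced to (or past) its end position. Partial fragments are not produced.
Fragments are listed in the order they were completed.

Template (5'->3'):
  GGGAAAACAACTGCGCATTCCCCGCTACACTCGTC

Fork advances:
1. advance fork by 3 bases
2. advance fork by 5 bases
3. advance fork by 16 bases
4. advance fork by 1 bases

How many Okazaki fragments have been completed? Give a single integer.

Answer: 3

Derivation:
Step 1: advance 3 -> fork_pos = 0 + 3 = 3. Next multiple of 7 is 7 (not reached); still 0 fragment(s).
Step 2: advance 5 -> fork_pos = 3 + 5 = 8. Reached multiple(s) of 7: 7 -> fragment 1 completed (1 total).
Step 3: advance 16 -> fork_pos = 8 + 16 = 24. Reached multiple(s) of 7: 14, 21 -> fragments 2-3 completed (3 total).
Step 4: advance 1 -> fork_pos = 24 + 1 = 25. Next multiple of 7 is 28 (not reached); still 3 fragment(s).
Check: final fork_pos = 25; the multiples of 7 that are <= 25 are 7..21 -> 25 // 7 = 3 completed fragment(s).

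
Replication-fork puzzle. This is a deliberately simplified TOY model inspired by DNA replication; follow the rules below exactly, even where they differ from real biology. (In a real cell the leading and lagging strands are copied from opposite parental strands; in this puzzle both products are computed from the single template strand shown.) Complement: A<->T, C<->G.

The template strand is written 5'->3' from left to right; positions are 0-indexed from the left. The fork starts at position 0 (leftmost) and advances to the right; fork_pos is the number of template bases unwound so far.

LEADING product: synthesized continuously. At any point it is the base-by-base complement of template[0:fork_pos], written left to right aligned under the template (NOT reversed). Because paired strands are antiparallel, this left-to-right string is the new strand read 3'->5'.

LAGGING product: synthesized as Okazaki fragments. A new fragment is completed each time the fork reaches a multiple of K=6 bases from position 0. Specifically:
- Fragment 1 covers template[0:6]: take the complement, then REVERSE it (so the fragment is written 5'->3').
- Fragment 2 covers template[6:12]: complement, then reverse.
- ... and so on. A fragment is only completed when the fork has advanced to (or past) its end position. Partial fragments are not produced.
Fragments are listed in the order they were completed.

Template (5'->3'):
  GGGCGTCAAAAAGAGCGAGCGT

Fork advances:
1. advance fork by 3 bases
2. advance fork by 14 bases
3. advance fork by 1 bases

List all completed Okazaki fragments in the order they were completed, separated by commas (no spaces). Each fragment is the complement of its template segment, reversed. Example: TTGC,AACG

Answer: ACGCCC,TTTTTG,TCGCTC

Derivation:
Step 1: advance 3 -> fork_pos = 0 + 3 = 3. Next multiple of 6 is 6 (not reached); still 0 fragment(s).
Step 2: advance 14 -> fork_pos = 3 + 14 = 17. Reached multiple(s) of 6: 6, 12 -> fragments 1-2 completed (2 total).
Step 3: advance 1 -> fork_pos = 17 + 1 = 18. Reached multiple(s) of 6: 18 -> fragment 3 completed (3 total).
Final fork_pos = 18, so 3 fragment(s) are complete. Build each: template segment -> complement -> reverse.
Fragment 1: template[0:6] = GGGCGT -> complement CCCGCA -> reversed ACGCCC
Fragment 2: template[6:12] = CAAAAA -> complement GTTTTT -> reversed TTTTTG
Fragment 3: template[12:18] = GAGCGA -> complement CTCGCT -> reversed TCGCTC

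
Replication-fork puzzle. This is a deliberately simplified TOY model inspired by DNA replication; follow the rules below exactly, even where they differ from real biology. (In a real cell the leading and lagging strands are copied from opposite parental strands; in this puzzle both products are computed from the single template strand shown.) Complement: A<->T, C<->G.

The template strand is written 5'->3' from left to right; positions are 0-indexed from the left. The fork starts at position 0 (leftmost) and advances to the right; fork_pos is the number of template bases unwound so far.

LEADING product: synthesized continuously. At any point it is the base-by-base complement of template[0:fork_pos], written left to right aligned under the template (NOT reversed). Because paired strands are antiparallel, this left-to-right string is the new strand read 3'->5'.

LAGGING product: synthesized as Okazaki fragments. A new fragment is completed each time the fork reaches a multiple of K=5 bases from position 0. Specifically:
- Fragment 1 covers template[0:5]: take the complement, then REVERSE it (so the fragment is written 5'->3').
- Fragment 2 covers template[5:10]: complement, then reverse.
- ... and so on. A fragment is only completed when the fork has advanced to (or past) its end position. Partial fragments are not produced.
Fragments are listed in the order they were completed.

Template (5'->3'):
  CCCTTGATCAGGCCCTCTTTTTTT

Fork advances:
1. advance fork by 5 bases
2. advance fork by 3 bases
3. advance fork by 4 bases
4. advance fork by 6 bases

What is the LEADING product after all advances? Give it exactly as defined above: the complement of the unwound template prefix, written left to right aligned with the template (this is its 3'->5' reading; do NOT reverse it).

Step 1: advance 5 -> fork_pos = 0 + 5 = 5.
Step 2: advance 3 -> fork_pos = 5 + 3 = 8.
Step 3: advance 4 -> fork_pos = 8 + 4 = 12.
Step 4: advance 6 -> fork_pos = 12 + 6 = 18.
Unwound prefix: template[0:18] = CCCTTGATCAGGCCCTCT
Complement it base by base (A<->T, C<->G), keeping left-to-right order:
  [0:5] CCCTT -> GGGAA
  [5:10] GATCA -> CTAGT
  [10:15] GGCCC -> CCGGG
  [15:18] TCT -> AGA
Concatenate: GGGAACTAGTCCGGGAGA (length 18; written aligned with the template, i.e. 3'->5').

Answer: GGGAACTAGTCCGGGAGA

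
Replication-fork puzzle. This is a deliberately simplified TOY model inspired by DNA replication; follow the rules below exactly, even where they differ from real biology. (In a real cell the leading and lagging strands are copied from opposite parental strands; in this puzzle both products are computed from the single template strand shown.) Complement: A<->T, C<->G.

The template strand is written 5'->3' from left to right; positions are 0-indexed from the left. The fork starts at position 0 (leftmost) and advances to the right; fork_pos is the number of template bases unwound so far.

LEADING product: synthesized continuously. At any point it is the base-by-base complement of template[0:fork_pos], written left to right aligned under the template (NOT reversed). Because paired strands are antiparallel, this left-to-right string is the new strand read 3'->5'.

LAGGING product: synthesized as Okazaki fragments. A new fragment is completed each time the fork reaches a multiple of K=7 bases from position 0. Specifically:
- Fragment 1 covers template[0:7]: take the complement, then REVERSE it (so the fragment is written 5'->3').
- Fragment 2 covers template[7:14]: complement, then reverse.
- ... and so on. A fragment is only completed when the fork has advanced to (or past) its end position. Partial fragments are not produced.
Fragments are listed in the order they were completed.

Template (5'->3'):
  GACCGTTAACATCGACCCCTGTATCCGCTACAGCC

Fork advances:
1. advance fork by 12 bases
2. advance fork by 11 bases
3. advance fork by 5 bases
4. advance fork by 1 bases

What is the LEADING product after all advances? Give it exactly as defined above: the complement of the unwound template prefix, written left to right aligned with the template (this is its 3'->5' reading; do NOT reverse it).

Answer: CTGGCAATTGTAGCTGGGGACATAGGCGA

Derivation:
Step 1: advance 12 -> fork_pos = 0 + 12 = 12.
Step 2: advance 11 -> fork_pos = 12 + 11 = 23.
Step 3: advance 5 -> fork_pos = 23 + 5 = 28.
Step 4: advance 1 -> fork_pos = 28 + 1 = 29.
Unwound prefix: template[0:29] = GACCGTTAACATCGACCCCTGTATCCGCT
Complement it base by base (A<->T, C<->G), keeping left-to-right order:
  [0:5] GACCG -> CTGGC
  [5:10] TTAAC -> AATTG
  [10:15] ATCGA -> TAGCT
  [15:20] CCCCT -> GGGGA
  [20:25] GTATC -> CATAG
  [25:29] CGCT -> GCGA
Concatenate: CTGGCAATTGTAGCTGGGGACATAGGCGA (length 29; written aligned with the template, i.e. 3'->5').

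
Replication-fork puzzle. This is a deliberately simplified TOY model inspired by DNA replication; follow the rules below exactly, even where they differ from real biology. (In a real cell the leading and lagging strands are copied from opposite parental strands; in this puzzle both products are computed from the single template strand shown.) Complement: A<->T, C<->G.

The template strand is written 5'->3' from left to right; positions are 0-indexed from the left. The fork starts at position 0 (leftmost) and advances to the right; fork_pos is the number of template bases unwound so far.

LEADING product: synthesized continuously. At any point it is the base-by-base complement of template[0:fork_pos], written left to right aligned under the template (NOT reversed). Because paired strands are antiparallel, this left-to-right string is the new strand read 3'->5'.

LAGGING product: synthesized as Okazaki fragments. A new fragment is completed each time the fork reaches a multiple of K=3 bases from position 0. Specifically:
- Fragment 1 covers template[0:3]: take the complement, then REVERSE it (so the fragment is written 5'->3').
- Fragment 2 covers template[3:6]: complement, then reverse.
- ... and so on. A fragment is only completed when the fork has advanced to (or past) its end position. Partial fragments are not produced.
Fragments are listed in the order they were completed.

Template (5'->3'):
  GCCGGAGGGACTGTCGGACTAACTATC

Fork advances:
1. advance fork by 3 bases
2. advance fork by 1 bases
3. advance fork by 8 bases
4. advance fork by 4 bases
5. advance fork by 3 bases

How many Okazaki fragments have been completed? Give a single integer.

Answer: 6

Derivation:
Step 1: advance 3 -> fork_pos = 0 + 3 = 3. Reached multiple(s) of 3: 3 -> fragment 1 completed (1 total).
Step 2: advance 1 -> fork_pos = 3 + 1 = 4. Next multiple of 3 is 6 (not reached); still 1 fragment(s).
Step 3: advance 8 -> fork_pos = 4 + 8 = 12. Reached multiple(s) of 3: 6, 9, 12 -> fragments 2-4 completed (4 total).
Step 4: advance 4 -> fork_pos = 12 + 4 = 16. Reached multiple(s) of 3: 15 -> fragment 5 completed (5 total).
Step 5: advance 3 -> fork_pos = 16 + 3 = 19. Reached multiple(s) of 3: 18 -> fragment 6 completed (6 total).
Check: final fork_pos = 19; the multiples of 3 that are <= 19 are 3..18 -> 19 // 3 = 6 completed fragment(s).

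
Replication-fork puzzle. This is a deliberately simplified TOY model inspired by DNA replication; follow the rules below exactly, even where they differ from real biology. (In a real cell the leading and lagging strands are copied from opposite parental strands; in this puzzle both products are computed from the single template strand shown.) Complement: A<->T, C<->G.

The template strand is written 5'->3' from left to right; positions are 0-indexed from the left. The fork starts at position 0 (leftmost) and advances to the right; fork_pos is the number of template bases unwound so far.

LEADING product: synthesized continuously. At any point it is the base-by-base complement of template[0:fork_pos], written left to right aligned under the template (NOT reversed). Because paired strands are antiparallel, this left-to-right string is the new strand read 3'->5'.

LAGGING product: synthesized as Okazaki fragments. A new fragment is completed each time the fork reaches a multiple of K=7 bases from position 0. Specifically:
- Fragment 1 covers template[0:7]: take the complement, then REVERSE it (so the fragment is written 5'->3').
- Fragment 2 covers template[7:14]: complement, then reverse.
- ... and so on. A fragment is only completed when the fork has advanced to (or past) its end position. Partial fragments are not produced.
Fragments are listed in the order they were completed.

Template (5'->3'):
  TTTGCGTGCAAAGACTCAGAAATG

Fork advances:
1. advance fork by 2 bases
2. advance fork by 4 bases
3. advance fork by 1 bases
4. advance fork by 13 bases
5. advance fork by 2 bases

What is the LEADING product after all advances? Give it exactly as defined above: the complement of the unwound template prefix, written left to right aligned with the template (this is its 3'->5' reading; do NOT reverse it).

Answer: AAACGCACGTTTCTGAGTCTTT

Derivation:
Step 1: advance 2 -> fork_pos = 0 + 2 = 2.
Step 2: advance 4 -> fork_pos = 2 + 4 = 6.
Step 3: advance 1 -> fork_pos = 6 + 1 = 7.
Step 4: advance 13 -> fork_pos = 7 + 13 = 20.
Step 5: advance 2 -> fork_pos = 20 + 2 = 22.
Unwound prefix: template[0:22] = TTTGCGTGCAAAGACTCAGAAA
Complement it base by base (A<->T, C<->G), keeping left-to-right order:
  [0:5] TTTGC -> AAACG
  [5:10] GTGCA -> CACGT
  [10:15] AAGAC -> TTCTG
  [15:20] TCAGA -> AGTCT
  [20:22] AA -> TT
Concatenate: AAACGCACGTTTCTGAGTCTTT (length 22; written aligned with the template, i.e. 3'->5').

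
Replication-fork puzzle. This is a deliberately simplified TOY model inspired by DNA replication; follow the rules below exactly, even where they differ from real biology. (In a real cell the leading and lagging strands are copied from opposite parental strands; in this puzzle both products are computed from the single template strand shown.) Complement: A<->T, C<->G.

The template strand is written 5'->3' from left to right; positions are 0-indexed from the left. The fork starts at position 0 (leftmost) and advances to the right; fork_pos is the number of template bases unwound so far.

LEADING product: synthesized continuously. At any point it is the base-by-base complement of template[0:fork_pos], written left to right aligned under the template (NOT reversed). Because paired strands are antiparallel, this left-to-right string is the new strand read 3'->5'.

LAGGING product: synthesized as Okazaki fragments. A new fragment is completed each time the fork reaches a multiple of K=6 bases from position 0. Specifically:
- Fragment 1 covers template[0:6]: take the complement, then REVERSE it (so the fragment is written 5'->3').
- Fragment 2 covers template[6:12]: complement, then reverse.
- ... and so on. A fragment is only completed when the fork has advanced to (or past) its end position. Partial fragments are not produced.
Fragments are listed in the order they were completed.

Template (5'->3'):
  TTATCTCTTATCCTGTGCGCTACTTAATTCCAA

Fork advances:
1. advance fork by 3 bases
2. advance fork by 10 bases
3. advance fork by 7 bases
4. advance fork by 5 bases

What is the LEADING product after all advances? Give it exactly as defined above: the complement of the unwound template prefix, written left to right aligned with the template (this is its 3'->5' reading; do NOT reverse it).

Answer: AATAGAGAATAGGACACGCGATGAA

Derivation:
Step 1: advance 3 -> fork_pos = 0 + 3 = 3.
Step 2: advance 10 -> fork_pos = 3 + 10 = 13.
Step 3: advance 7 -> fork_pos = 13 + 7 = 20.
Step 4: advance 5 -> fork_pos = 20 + 5 = 25.
Unwound prefix: template[0:25] = TTATCTCTTATCCTGTGCGCTACTT
Complement it base by base (A<->T, C<->G), keeping left-to-right order:
  [0:5] TTATC -> AATAG
  [5:10] TCTTA -> AGAAT
  [10:15] TCCTG -> AGGAC
  [15:20] TGCGC -> ACGCG
  [20:25] TACTT -> ATGAA
Concatenate: AATAGAGAATAGGACACGCGATGAA (length 25; written aligned with the template, i.e. 3'->5').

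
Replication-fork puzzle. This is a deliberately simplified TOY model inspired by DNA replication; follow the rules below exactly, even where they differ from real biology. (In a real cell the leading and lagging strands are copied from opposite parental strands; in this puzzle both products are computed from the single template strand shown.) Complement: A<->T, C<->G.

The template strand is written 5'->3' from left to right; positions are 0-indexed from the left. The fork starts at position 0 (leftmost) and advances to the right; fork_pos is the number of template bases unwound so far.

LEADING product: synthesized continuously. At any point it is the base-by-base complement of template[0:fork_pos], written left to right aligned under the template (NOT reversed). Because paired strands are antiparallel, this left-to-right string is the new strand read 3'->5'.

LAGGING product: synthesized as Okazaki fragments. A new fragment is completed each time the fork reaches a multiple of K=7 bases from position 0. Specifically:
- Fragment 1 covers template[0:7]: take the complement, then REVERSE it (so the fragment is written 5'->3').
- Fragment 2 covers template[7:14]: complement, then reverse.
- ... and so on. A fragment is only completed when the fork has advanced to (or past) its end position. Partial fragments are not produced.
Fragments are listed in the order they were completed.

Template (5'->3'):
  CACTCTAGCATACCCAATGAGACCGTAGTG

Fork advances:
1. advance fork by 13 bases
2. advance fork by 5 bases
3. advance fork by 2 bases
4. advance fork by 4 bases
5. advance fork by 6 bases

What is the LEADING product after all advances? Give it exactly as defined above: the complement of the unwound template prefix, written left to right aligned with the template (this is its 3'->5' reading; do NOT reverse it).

Answer: GTGAGATCGTATGGGTTACTCTGGCATCAC

Derivation:
Step 1: advance 13 -> fork_pos = 0 + 13 = 13.
Step 2: advance 5 -> fork_pos = 13 + 5 = 18.
Step 3: advance 2 -> fork_pos = 18 + 2 = 20.
Step 4: advance 4 -> fork_pos = 20 + 4 = 24.
Step 5: advance 6 -> fork_pos = 24 + 6 = 30.
Unwound prefix: template[0:30] = CACTCTAGCATACCCAATGAGACCGTAGTG
Complement it base by base (A<->T, C<->G), keeping left-to-right order:
  [0:5] CACTC -> GTGAG
  [5:10] TAGCA -> ATCGT
  [10:15] TACCC -> ATGGG
  [15:20] AATGA -> TTACT
  [20:25] GACCG -> CTGGC
  [25:30] TAGTG -> ATCAC
Concatenate: GTGAGATCGTATGGGTTACTCTGGCATCAC (length 30; written aligned with the template, i.e. 3'->5').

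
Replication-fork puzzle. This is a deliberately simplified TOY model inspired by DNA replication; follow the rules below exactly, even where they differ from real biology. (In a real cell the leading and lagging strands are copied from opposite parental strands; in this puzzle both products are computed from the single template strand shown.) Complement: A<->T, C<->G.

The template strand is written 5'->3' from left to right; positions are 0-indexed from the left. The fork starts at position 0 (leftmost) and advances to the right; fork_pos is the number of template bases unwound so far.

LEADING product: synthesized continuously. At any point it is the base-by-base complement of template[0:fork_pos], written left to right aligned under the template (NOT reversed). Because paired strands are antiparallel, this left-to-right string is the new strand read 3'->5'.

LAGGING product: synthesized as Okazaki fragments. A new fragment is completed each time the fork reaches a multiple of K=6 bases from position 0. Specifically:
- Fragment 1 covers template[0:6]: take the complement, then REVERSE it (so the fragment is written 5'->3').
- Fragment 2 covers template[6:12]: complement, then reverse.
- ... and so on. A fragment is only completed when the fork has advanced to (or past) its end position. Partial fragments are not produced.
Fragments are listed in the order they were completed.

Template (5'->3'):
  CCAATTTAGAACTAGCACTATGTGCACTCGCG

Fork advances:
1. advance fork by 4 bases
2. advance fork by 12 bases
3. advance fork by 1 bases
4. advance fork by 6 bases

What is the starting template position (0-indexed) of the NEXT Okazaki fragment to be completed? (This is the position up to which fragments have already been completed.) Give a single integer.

Step 1: advance 4 -> fork_pos = 0 + 4 = 4. Next multiple of 6 is 6 (not reached); still 0 fragment(s).
Step 2: advance 12 -> fork_pos = 4 + 12 = 16. Reached multiple(s) of 6: 6, 12 -> fragments 1-2 completed (2 total).
Step 3: advance 1 -> fork_pos = 16 + 1 = 17. Next multiple of 6 is 18 (not reached); still 2 fragment(s).
Step 4: advance 6 -> fork_pos = 17 + 6 = 23. Reached multiple(s) of 6: 18 -> fragment 3 completed (3 total).
3 fragment(s) completed, covering template[0:18] (3 x 6 = 18). The next fragment, fragment 4, covers template[18:24], so it starts at position 18.

Answer: 18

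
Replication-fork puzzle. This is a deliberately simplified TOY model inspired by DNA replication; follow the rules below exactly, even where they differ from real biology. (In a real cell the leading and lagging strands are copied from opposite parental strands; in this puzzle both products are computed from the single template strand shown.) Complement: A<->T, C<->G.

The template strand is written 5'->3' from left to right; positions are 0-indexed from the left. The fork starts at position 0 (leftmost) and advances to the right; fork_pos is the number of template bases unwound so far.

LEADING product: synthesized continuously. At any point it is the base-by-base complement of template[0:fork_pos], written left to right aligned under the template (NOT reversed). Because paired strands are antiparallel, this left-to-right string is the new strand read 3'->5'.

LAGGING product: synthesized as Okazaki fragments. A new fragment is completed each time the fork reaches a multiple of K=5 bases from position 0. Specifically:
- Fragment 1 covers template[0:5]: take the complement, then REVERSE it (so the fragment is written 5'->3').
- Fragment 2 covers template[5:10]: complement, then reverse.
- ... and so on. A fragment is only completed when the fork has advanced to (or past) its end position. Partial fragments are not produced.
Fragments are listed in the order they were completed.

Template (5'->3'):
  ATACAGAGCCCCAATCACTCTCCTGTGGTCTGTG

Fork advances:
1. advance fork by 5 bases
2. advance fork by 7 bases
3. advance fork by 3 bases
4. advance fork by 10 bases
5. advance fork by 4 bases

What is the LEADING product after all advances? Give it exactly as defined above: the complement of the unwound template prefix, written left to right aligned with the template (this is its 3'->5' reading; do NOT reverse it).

Answer: TATGTCTCGGGGTTAGTGAGAGGACACCA

Derivation:
Step 1: advance 5 -> fork_pos = 0 + 5 = 5.
Step 2: advance 7 -> fork_pos = 5 + 7 = 12.
Step 3: advance 3 -> fork_pos = 12 + 3 = 15.
Step 4: advance 10 -> fork_pos = 15 + 10 = 25.
Step 5: advance 4 -> fork_pos = 25 + 4 = 29.
Unwound prefix: template[0:29] = ATACAGAGCCCCAATCACTCTCCTGTGGT
Complement it base by base (A<->T, C<->G), keeping left-to-right order:
  [0:5] ATACA -> TATGT
  [5:10] GAGCC -> CTCGG
  [10:15] CCAAT -> GGTTA
  [15:20] CACTC -> GTGAG
  [20:25] TCCTG -> AGGAC
  [25:29] TGGT -> ACCA
Concatenate: TATGTCTCGGGGTTAGTGAGAGGACACCA (length 29; written aligned with the template, i.e. 3'->5').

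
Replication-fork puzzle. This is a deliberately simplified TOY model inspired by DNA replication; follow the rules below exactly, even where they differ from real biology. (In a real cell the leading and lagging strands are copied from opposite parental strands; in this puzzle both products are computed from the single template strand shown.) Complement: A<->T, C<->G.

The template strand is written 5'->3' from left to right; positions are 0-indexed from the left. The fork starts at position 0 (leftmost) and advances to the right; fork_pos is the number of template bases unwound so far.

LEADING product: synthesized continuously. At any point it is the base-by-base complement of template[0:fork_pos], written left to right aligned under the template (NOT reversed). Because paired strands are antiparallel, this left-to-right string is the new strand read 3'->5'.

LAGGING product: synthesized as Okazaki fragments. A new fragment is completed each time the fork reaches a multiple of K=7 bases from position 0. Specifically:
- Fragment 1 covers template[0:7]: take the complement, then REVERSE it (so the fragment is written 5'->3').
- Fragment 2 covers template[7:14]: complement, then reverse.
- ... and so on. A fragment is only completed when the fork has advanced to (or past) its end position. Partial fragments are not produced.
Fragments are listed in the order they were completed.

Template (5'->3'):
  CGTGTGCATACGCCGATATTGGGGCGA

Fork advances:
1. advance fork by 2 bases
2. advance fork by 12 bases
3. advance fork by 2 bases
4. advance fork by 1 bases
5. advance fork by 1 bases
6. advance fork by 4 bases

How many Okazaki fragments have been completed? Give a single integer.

Answer: 3

Derivation:
Step 1: advance 2 -> fork_pos = 0 + 2 = 2. Next multiple of 7 is 7 (not reached); still 0 fragment(s).
Step 2: advance 12 -> fork_pos = 2 + 12 = 14. Reached multiple(s) of 7: 7, 14 -> fragments 1-2 completed (2 total).
Step 3: advance 2 -> fork_pos = 14 + 2 = 16. Next multiple of 7 is 21 (not reached); still 2 fragment(s).
Step 4: advance 1 -> fork_pos = 16 + 1 = 17. Next multiple of 7 is 21 (not reached); still 2 fragment(s).
Step 5: advance 1 -> fork_pos = 17 + 1 = 18. Next multiple of 7 is 21 (not reached); still 2 fragment(s).
Step 6: advance 4 -> fork_pos = 18 + 4 = 22. Reached multiple(s) of 7: 21 -> fragment 3 completed (3 total).
Check: final fork_pos = 22; the multiples of 7 that are <= 22 are 7..21 -> 22 // 7 = 3 completed fragment(s).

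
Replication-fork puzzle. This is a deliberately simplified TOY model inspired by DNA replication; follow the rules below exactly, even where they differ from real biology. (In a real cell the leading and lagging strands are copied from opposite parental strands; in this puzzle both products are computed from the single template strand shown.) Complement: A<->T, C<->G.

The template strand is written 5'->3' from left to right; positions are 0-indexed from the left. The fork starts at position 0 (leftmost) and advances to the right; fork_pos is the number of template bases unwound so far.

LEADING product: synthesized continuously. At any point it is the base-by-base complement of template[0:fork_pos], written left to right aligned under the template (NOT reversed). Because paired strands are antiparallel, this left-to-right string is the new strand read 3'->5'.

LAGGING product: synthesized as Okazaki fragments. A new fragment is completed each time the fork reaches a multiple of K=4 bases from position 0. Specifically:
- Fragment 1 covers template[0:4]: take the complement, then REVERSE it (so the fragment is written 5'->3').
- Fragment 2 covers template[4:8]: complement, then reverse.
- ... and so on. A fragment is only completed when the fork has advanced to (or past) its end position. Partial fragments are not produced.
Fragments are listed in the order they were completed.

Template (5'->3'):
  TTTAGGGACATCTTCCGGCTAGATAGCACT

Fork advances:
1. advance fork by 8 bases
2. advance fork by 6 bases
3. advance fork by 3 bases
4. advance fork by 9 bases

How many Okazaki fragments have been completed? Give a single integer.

Step 1: advance 8 -> fork_pos = 0 + 8 = 8. Reached multiple(s) of 4: 4, 8 -> fragments 1-2 completed (2 total).
Step 2: advance 6 -> fork_pos = 8 + 6 = 14. Reached multiple(s) of 4: 12 -> fragment 3 completed (3 total).
Step 3: advance 3 -> fork_pos = 14 + 3 = 17. Reached multiple(s) of 4: 16 -> fragment 4 completed (4 total).
Step 4: advance 9 -> fork_pos = 17 + 9 = 26. Reached multiple(s) of 4: 20, 24 -> fragments 5-6 completed (6 total).
Check: final fork_pos = 26; the multiples of 4 that are <= 26 are 4..24 -> 26 // 4 = 6 completed fragment(s).

Answer: 6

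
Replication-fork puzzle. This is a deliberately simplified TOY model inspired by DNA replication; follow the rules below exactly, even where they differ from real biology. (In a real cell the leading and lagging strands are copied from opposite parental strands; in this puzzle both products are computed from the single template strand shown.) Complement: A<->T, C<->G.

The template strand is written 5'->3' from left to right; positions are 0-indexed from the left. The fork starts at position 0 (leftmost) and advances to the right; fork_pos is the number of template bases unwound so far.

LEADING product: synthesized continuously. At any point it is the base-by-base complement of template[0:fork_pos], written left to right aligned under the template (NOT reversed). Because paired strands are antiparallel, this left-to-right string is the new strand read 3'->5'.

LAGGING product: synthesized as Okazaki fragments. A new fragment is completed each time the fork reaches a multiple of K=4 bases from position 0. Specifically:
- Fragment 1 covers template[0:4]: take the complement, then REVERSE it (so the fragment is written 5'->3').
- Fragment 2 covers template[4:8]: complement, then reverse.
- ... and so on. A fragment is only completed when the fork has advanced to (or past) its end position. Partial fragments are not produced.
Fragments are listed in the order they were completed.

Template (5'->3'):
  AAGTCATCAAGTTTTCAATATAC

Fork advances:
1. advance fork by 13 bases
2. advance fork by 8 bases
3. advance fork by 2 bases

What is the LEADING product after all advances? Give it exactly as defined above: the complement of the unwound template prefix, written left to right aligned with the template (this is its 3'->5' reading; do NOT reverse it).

Step 1: advance 13 -> fork_pos = 0 + 13 = 13.
Step 2: advance 8 -> fork_pos = 13 + 8 = 21.
Step 3: advance 2 -> fork_pos = 21 + 2 = 23.
Unwound prefix: template[0:23] = AAGTCATCAAGTTTTCAATATAC
Complement it base by base (A<->T, C<->G), keeping left-to-right order:
  [0:5] AAGTC -> TTCAG
  [5:10] ATCAA -> TAGTT
  [10:15] GTTTT -> CAAAA
  [15:20] CAATA -> GTTAT
  [20:23] TAC -> ATG
Concatenate: TTCAGTAGTTCAAAAGTTATATG (length 23; written aligned with the template, i.e. 3'->5').

Answer: TTCAGTAGTTCAAAAGTTATATG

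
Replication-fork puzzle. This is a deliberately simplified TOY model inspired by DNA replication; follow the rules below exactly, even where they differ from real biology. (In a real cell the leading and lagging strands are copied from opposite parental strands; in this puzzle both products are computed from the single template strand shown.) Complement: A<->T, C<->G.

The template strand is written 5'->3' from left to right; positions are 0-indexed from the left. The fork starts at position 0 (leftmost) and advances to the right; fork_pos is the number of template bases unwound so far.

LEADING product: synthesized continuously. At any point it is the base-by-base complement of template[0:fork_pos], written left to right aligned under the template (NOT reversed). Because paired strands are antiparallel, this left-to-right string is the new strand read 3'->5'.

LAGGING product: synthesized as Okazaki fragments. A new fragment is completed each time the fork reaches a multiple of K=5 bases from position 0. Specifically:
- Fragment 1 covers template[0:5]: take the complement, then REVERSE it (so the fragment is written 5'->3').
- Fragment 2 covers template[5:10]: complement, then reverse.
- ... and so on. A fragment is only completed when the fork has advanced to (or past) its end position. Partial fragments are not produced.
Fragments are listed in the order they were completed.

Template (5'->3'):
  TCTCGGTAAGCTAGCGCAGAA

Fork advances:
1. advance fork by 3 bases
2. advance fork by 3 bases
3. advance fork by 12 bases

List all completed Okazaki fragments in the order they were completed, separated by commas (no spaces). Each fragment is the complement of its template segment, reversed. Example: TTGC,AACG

Step 1: advance 3 -> fork_pos = 0 + 3 = 3. Next multiple of 5 is 5 (not reached); still 0 fragment(s).
Step 2: advance 3 -> fork_pos = 3 + 3 = 6. Reached multiple(s) of 5: 5 -> fragment 1 completed (1 total).
Step 3: advance 12 -> fork_pos = 6 + 12 = 18. Reached multiple(s) of 5: 10, 15 -> fragments 2-3 completed (3 total).
Final fork_pos = 18, so 3 fragment(s) are complete. Build each: template segment -> complement -> reverse.
Fragment 1: template[0:5] = TCTCG -> complement AGAGC -> reversed CGAGA
Fragment 2: template[5:10] = GTAAG -> complement CATTC -> reversed CTTAC
Fragment 3: template[10:15] = CTAGC -> complement GATCG -> reversed GCTAG

Answer: CGAGA,CTTAC,GCTAG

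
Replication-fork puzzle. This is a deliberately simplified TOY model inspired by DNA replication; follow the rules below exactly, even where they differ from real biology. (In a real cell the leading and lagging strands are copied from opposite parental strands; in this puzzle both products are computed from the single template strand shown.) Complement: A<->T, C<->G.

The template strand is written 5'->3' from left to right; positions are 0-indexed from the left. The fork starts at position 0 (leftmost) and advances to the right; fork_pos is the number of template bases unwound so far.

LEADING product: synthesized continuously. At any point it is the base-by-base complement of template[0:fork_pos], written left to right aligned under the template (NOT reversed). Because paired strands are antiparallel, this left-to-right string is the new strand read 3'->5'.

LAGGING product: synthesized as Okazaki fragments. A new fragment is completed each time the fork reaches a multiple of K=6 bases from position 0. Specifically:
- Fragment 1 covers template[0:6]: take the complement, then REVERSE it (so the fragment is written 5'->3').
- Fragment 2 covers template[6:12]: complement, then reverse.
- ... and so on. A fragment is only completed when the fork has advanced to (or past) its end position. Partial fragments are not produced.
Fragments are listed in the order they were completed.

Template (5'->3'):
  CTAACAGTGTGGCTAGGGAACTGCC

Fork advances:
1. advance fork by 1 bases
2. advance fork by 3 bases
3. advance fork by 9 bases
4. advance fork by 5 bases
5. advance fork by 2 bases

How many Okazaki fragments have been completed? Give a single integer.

Step 1: advance 1 -> fork_pos = 0 + 1 = 1. Next multiple of 6 is 6 (not reached); still 0 fragment(s).
Step 2: advance 3 -> fork_pos = 1 + 3 = 4. Next multiple of 6 is 6 (not reached); still 0 fragment(s).
Step 3: advance 9 -> fork_pos = 4 + 9 = 13. Reached multiple(s) of 6: 6, 12 -> fragments 1-2 completed (2 total).
Step 4: advance 5 -> fork_pos = 13 + 5 = 18. Reached multiple(s) of 6: 18 -> fragment 3 completed (3 total).
Step 5: advance 2 -> fork_pos = 18 + 2 = 20. Next multiple of 6 is 24 (not reached); still 3 fragment(s).
Check: final fork_pos = 20; the multiples of 6 that are <= 20 are 6..18 -> 20 // 6 = 3 completed fragment(s).

Answer: 3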